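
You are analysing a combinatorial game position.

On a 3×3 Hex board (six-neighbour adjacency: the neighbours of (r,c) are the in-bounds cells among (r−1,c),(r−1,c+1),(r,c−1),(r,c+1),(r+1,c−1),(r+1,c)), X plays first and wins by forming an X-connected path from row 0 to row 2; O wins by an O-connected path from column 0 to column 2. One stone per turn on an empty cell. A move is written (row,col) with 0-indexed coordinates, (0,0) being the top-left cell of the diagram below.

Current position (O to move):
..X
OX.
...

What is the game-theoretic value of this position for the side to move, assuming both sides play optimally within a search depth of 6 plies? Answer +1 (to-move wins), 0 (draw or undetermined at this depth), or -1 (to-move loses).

value(..X/OX./..., O) = -1

ply 1, O at ..X/OX./... | (0,0)=-1→O.X/OX./...*; (0,1)=-1→.OX/OX./...; (1,2)=-1→..X/OXO/...; (2,0)=-1→..X/OX./O..; (2,1)=-1→..X/OX./.O.; (2,2)=-1→..X/OX./..O
ply 2, X at O.X/OX./... | (0,1)=+1→OXX/OX./...*; (1,2)=+1→O.X/OXX/...; (2,0)=+1→O.X/OX./X..; (2,1)=+1→O.X/OX./.X.; (2,2)=+1→O.X/OX./..X
ply 3, O at OXX/OX./... | (1,2)=-1→OXX/OXO/...*; (2,0)=-1→OXX/OX./O..; (2,1)=-1→OXX/OX./.O.; (2,2)=-1→OXX/OX./..O
ply 4, X at OXX/OXO/... | (2,0)=+1→OXX/OXO/X..*; (2,1)=+1→OXX/OXO/.X.; (2,2)=+1→OXX/OXO/..X
ply 5: OXX/OXO/X.. is terminal -1 (O); from ..X/OX./... depth 6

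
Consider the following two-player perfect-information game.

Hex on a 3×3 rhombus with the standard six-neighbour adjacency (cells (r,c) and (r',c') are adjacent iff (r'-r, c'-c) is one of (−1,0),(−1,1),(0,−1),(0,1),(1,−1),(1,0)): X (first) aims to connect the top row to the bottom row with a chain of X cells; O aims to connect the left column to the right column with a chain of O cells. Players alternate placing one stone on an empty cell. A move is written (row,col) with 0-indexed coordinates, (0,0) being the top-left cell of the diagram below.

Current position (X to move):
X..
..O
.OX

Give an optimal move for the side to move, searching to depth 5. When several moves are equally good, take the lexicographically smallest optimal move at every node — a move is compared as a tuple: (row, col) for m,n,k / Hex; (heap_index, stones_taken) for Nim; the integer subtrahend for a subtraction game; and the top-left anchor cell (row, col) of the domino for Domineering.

X's best at [X../..O/.OX]: (2,0)

p1 X@[X../..O/.OX]: (0,1)[XX./..O/.OX]-1 (0,2)[X.X/..O/.OX]-1 (1,0)[X../X.O/.OX]-1 (1,1)[X../.XO/.OX]-1 (2,0)[X../..O/XOX]+1*
p2 O@[X../..O/XOX]: (0,1)[XO./..O/XOX]-1* (0,2)[X.O/..O/XOX]-1 (1,0)[X../O.O/XOX]-1 (1,1)[X../.OO/XOX]-1
p3 X@[XO./..O/XOX]: (0,2)[XOX/..O/XOX]+1* (1,0)[XO./X.O/XOX]+1 (1,1)[XO./.XO/XOX]+1
p4 O@[XOX/..O/XOX]: (1,0)[XOX/O.O/XOX]-1* (1,1)[XOX/.OO/XOX]-1
p5 X@[XOX/O.O/XOX]: (1,1)[XOX/OXO/XOX]+1*
p6 O@[XOX/OXO/XOX] terminal -1; root [X../..O/.OX] d5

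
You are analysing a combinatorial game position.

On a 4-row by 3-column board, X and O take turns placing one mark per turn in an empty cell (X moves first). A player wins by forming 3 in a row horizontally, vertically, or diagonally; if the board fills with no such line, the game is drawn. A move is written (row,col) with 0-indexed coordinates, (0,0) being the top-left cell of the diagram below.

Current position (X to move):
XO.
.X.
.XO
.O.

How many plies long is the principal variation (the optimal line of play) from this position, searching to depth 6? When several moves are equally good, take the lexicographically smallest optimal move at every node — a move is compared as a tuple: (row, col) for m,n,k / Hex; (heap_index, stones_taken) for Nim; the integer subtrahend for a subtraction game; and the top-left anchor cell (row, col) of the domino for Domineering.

PV length from [XO./.X./.XO/.O.]: 5 plies

[XO./.X./.XO/.O.] X move#1: (0,2):+1/XOX/.X./.XO/.O.*, (1,0):+1/XO./XX./.XO/.O., (1,2):+1/XO./.XX/.XO/.O., (2,0):+1/XO./.X./XXO/.O., (3,0):-1/XO./.X./.XO/XO., (3,2):+0/XO./.X./.XO/.OX
[XOX/.X./.XO/.O.] O move#2: (1,0):-1/XOX/OX./.XO/.O.*, (1,2):-1/XOX/.XO/.XO/.O., (2,0):-1/XOX/.X./OXO/.O., (3,0):-1/XOX/.X./.XO/OO., (3,2):-1/XOX/.X./.XO/.OO
[XOX/OX./.XO/.O.] X move#3: (1,2):+1/XOX/OXX/.XO/.O.*, (2,0):+1/XOX/OX./XXO/.O., (3,0):+1/XOX/OX./.XO/XO., (3,2):+0/XOX/OX./.XO/.OX
[XOX/OXX/.XO/.O.] O move#4: (2,0):-1/XOX/OXX/OXO/.O.*, (3,0):-1/XOX/OXX/.XO/OO., (3,2):-1/XOX/OXX/.XO/.OO
[XOX/OXX/OXO/.O.] X move#5: (3,0):+1/XOX/OXX/OXO/XO.*, (3,2):-1/XOX/OXX/OXO/.OX
[XOX/OXX/OXO/XO.] end (terminal -1, O#6); searched XO./.X./.XO/.O. to 6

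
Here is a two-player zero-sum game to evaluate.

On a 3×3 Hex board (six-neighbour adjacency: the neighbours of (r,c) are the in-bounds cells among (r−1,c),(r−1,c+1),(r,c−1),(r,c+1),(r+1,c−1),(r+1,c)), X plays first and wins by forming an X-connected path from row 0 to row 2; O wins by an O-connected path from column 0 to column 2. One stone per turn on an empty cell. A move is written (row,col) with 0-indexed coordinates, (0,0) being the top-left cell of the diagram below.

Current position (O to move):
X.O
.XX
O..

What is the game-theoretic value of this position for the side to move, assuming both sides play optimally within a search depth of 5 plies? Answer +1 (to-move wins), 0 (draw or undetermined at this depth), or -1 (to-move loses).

value(X.O/.XX/O.., O) = -1

[X.O/.XX/O..] O move#1: (0,1):-1/XOO/.XX/O..*, (1,0):-1/X.O/OXX/O.., (2,1):-1/X.O/.XX/OO., (2,2):-1/X.O/.XX/O.O
[XOO/.XX/O..] X move#2: (1,0):+1/XOO/XXX/O..*, (2,1):-1/XOO/.XX/OX., (2,2):-1/XOO/.XX/O.X
[XOO/XXX/O..] O move#3: (2,1):-1/XOO/XXX/OO.*, (2,2):-1/XOO/XXX/O.O
[XOO/XXX/OO.] X move#4: (2,2):+1/XOO/XXX/OOX*
[XOO/XXX/OOX] end (terminal -1, O#5); searched X.O/.XX/O.. to 5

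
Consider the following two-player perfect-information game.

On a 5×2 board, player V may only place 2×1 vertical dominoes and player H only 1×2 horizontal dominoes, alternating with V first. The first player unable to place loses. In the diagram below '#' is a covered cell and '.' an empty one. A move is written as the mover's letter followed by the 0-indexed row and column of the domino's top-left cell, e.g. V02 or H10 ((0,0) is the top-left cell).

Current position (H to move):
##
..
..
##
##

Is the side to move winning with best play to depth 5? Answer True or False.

H winning at [##/../../##/##]: True

p1 H@[##/../../##/##]: H10[##/##/../##/##]+1* H20[##/../##/##/##]+1
p2 V@[##/##/../##/##] terminal -1; root [##/../../##/##] d5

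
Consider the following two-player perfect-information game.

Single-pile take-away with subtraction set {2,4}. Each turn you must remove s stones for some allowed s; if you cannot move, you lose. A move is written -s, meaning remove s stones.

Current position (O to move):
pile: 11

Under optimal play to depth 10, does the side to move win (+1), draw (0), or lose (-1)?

value(11, O) = +1

ply 1, O at 11 | -2=-1→9; -4=+1→7*
ply 2, X at 7 | -2=-1→5*; -4=-1→3
ply 3, O at 5 | -2=-1→3; -4=+1→1*
ply 4: 1 is terminal -1 (X); from 11 depth 10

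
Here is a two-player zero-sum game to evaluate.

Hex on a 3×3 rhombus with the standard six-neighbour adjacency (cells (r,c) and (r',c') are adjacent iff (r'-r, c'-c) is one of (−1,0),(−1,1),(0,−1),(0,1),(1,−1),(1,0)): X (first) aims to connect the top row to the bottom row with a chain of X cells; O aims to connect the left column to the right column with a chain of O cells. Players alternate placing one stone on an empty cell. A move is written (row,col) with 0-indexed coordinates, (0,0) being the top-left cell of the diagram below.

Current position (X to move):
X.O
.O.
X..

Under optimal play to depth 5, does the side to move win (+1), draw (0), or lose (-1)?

[X.O/.O./X..] X move#1: (0,1):-1/XXO/.O./X.., (1,0):+1/X.O/XO./X..*, (1,2):-1/X.O/.OX/X.., (2,1):-1/X.O/.O./XX., (2,2):-1/X.O/.O./X.X
[X.O/XO./X..] end (terminal -1, O#2); searched X.O/.O./X.. to 5

value(X.O/.O./X.., X) = +1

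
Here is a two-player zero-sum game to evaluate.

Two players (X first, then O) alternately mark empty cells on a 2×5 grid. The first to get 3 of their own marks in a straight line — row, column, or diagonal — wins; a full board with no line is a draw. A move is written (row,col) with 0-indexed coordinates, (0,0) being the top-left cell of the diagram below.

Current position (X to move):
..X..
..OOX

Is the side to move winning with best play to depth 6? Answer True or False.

X winning at [..X../..OOX]: False

ply 1, X at ..X../..OOX | (0,0)=-1→X.X../..OOX; (0,1)=-1→.XX../..OOX; (0,3)=-1→..XX./..OOX; (0,4)=-1→..X.X/..OOX; (1,0)=-1→..X../X.OOX; (1,1)=+0→..X../.XOOX*
ply 2, O at ..X../.XOOX | (0,0)=-1→O.X../.XOOX; (0,1)=+0→.OX../.XOOX*; (0,3)=+0→..XO./.XOOX; (0,4)=-1→..X.O/.XOOX; (1,0)=-1→..X../OXOOX
ply 3, X at .OX../.XOOX | (0,0)=+0→XOX../.XOOX*; (0,3)=+0→.OXX./.XOOX; (0,4)=+0→.OX.X/.XOOX; (1,0)=+0→.OX../XXOOX
ply 4, O at XOX../.XOOX | (0,3)=+0→XOXO./.XOOX*; (0,4)=+0→XOX.O/.XOOX; (1,0)=+0→XOX../OXOOX
ply 5, X at XOXO./.XOOX | (0,4)=+0→XOXOX/.XOOX*; (1,0)=+0→XOXO./XXOOX
ply 6, O at XOXOX/.XOOX | (1,0)=+0→XOXOX/OXOOX*
ply 7: XOXOX/OXOOX is terminal +0 (X); from ..X../..OOX depth 6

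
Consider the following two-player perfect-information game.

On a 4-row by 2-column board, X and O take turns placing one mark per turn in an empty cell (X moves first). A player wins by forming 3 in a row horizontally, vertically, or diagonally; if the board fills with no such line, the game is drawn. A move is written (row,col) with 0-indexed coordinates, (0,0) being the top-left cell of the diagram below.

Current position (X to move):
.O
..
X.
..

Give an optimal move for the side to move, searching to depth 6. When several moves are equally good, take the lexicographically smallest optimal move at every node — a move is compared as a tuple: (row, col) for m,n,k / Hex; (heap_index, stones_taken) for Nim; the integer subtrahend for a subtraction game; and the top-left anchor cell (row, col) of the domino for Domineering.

X's best at [.O/../X./..]: (1,0)

ply 1, X at .O/../X./.. | (0,0)=+0→XO/../X./..; (1,0)=+1→.O/X./X./..*; (1,1)=+0→.O/.X/X./..; (2,1)=+0→.O/../XX/..; (3,0)=+0→.O/../X./X.; (3,1)=+0→.O/../X./.X
ply 2, O at .O/X./X./.. | (0,0)=-1→OO/X./X./..*; (1,1)=-1→.O/XO/X./..; (2,1)=-1→.O/X./XO/..; (3,0)=-1→.O/X./X./O.; (3,1)=-1→.O/X./X./.O
ply 3, X at OO/X./X./.. | (1,1)=+0→OO/XX/X./..; (2,1)=+0→OO/X./XX/..; (3,0)=+1→OO/X./X./X.*; (3,1)=+0→OO/X./X./.X
ply 4: OO/X./X./X. is terminal -1 (O); from .O/../X./.. depth 6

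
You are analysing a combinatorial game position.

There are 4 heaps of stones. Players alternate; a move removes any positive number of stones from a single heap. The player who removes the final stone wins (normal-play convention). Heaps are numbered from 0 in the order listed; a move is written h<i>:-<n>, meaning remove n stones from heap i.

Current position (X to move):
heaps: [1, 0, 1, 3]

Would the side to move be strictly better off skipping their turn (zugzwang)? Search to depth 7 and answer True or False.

ply 1, X at (1,0,1,3) | h0:-1=-1→(0,0,1,3); h2:-1=-1→(1,0,0,3); h3:-1=-1→(1,0,1,2); h3:-2=-1→(1,0,1,1); h3:-3=+1→(1,0,1,0)*
ply 2, O at (1,0,1,0) | h0:-1=-1→(0,0,1,0)*; h2:-1=-1→(1,0,0,0)
ply 3, X at (0,0,1,0) | h2:-1=+1→(0,0,0,0)*
ply 4: (0,0,0,0) is terminal -1 (O); from (1,0,1,3) depth 7
pass branch (O moves first from the same position):
  | ply 1, O at (1,0,1,3) | h0:-1=-1→(0,0,1,3); h2:-1=-1→(1,0,0,3); h3:-1=-1→(1,0,1,2); h3:-2=-1→(1,0,1,1); h3:-3=+1→(1,0,1,0)*
  | ply 2, X at (1,0,1,0) | h0:-1=-1→(0,0,1,0)*; h2:-1=-1→(1,0,0,0)
  | ply 3, O at (0,0,1,0) | h2:-1=+1→(0,0,0,0)*
  | ply 4: (0,0,0,0) is terminal -1 (X); from (1,0,1,3) depth 7
X moving scores +1; X passing scores -1

zugzwang((1,0,1,3), X) = False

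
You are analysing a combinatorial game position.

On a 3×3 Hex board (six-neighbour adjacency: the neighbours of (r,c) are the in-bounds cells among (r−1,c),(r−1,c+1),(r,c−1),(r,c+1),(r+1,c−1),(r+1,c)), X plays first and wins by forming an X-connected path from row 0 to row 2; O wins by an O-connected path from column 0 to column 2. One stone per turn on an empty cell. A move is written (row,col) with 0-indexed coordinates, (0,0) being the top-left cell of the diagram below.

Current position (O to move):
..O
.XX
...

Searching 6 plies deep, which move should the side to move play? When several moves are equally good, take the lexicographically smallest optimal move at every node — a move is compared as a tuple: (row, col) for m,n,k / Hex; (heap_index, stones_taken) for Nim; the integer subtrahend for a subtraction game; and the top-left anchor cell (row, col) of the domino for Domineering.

p1 O@[..O/.XX/...]: (0,0)[O.O/.XX/...]-1 (0,1)[.OO/.XX/...]+1* (1,0)[..O/OXX/...]-1 (2,0)[..O/.XX/O..]-1 (2,1)[..O/.XX/.O.]-1 (2,2)[..O/.XX/..O]-1
p2 X@[.OO/.XX/...]: (0,0)[XOO/.XX/...]-1* (1,0)[.OO/XXX/...]-1 (2,0)[.OO/.XX/X..]-1 (2,1)[.OO/.XX/.X.]-1 (2,2)[.OO/.XX/..X]-1
p3 O@[XOO/.XX/...]: (1,0)[XOO/OXX/...]+1* (2,0)[XOO/.XX/O..]-1 (2,1)[XOO/.XX/.O.]-1 (2,2)[XOO/.XX/..O]-1
p4 X@[XOO/OXX/...] terminal -1; root [..O/.XX/...] d6

O's best at [..O/.XX/...]: (0,1)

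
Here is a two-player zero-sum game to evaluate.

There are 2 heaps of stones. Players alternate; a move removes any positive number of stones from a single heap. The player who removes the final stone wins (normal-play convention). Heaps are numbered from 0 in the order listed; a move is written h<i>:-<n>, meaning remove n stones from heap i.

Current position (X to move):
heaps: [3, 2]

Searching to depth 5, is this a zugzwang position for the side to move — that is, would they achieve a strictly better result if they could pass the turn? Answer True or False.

zugzwang((3,2), X) = False

p1 X@[(3,2)]: h0:-1[(2,2)]+1* h0:-2[(1,2)]-1 h0:-3[(0,2)]-1 h1:-1[(3,1)]-1 h1:-2[(3,0)]-1
p2 O@[(2,2)]: h0:-1[(1,2)]-1* h0:-2[(0,2)]-1 h1:-1[(2,1)]-1 h1:-2[(2,0)]-1
p3 X@[(1,2)]: h0:-1[(0,2)]-1 h1:-1[(1,1)]+1* h1:-2[(1,0)]-1
p4 O@[(1,1)]: h0:-1[(0,1)]-1* h1:-1[(1,0)]-1
p5 X@[(0,1)]: h1:-1[(0,0)]+1*
p6 O@[(0,0)] terminal -1; root [(3,2)] d5
pass branch (O moves first from the same position):
  | p1 O@[(3,2)]: h0:-1[(2,2)]+1* h0:-2[(1,2)]-1 h0:-3[(0,2)]-1 h1:-1[(3,1)]-1 h1:-2[(3,0)]-1
  | p2 X@[(2,2)]: h0:-1[(1,2)]-1* h0:-2[(0,2)]-1 h1:-1[(2,1)]-1 h1:-2[(2,0)]-1
  | p3 O@[(1,2)]: h0:-1[(0,2)]-1 h1:-1[(1,1)]+1* h1:-2[(1,0)]-1
  | p4 X@[(1,1)]: h0:-1[(0,1)]-1* h1:-1[(1,0)]-1
  | p5 O@[(0,1)]: h1:-1[(0,0)]+1*
  | p6 X@[(0,0)] terminal -1; root [(3,2)] d5
X moving scores +1; X passing scores -1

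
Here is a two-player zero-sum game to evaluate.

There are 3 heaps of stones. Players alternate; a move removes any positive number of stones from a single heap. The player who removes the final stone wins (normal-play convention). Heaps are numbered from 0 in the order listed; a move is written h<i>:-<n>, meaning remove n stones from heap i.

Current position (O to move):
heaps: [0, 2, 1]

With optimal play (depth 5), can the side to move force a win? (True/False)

O winning at [(0,2,1)]: True

ply 1, O at (0,2,1) | h1:-1=+1→(0,1,1)*; h1:-2=-1→(0,0,1); h2:-1=-1→(0,2,0)
ply 2, X at (0,1,1) | h1:-1=-1→(0,0,1)*; h2:-1=-1→(0,1,0)
ply 3, O at (0,0,1) | h2:-1=+1→(0,0,0)*
ply 4: (0,0,0) is terminal -1 (X); from (0,2,1) depth 5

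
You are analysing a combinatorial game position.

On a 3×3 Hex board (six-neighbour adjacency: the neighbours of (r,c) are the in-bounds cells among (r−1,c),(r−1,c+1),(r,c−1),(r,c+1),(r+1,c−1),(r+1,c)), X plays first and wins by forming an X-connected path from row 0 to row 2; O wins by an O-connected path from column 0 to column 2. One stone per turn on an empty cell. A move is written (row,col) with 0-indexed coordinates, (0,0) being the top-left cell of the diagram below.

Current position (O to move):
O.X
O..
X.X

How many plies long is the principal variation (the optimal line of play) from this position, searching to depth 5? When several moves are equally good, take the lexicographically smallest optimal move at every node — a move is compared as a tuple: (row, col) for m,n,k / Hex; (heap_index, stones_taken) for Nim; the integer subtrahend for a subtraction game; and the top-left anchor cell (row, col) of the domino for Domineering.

PV length from [O.X/O../X.X]: 2 plies

[O.X/O../X.X] O move#1: (0,1):-1/OOX/O../X.X*, (1,1):-1/O.X/OO./X.X, (1,2):-1/O.X/O.O/X.X, (2,1):-1/O.X/O../XOX
[OOX/O../X.X] X move#2: (1,1):+1/OOX/OX./X.X*, (1,2):+1/OOX/O.X/X.X, (2,1):+1/OOX/O../XXX
[OOX/OX./X.X] end (terminal -1, O#3); searched O.X/O../X.X to 5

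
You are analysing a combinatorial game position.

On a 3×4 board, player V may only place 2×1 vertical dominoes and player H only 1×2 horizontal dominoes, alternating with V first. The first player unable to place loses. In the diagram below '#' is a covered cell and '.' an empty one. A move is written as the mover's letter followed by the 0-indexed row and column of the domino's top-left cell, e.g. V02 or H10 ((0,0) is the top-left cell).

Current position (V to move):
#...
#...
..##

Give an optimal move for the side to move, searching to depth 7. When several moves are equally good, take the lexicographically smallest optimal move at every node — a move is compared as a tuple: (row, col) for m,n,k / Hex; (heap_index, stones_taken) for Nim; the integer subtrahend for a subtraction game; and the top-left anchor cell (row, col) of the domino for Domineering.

p1 V@[#.../#.../..##]: V01[##../##../..##]-1 V02[#.#./#.#./..##]+1* V03[#..#/#..#/..##]-1 V11[#.../##../.###]-1
p2 H@[#.#./#.#./..##]: H20[#.#./#.#./####]-1*
p3 V@[#.#./#.#./####]: V01[###./###./####]+1* V03[#.##/#.##/####]+1
p4 H@[###./###./####] terminal -1; root [#.../#.../..##] d7

V's best at [#.../#.../..##]: V02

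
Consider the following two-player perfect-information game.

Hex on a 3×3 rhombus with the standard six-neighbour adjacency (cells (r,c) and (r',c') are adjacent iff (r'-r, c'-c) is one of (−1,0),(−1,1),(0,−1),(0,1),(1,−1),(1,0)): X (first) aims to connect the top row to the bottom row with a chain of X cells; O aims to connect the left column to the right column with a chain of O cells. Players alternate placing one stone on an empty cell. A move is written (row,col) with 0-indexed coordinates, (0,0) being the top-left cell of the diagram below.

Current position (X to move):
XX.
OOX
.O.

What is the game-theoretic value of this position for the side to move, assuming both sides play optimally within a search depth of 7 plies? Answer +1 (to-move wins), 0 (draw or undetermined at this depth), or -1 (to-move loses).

ply 1, X at XX./OOX/.O. | (0,2)=-1→XXX/OOX/.O.*; (2,0)=-1→XX./OOX/XO.; (2,2)=-1→XX./OOX/.OX
ply 2, O at XXX/OOX/.O. | (2,0)=-1→XXX/OOX/OO.; (2,2)=+1→XXX/OOX/.OO*
ply 3: XXX/OOX/.OO is terminal -1 (X); from XX./OOX/.O. depth 7

value(XX./OOX/.O., X) = -1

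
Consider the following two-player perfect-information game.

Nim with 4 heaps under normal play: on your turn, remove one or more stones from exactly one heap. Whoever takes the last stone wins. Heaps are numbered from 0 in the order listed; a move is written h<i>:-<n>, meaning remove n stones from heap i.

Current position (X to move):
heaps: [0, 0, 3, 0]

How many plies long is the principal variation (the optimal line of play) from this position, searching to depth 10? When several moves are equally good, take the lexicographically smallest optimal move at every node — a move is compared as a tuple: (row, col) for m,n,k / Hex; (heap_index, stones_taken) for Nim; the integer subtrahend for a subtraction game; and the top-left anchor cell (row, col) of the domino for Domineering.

PV length from [(0,0,3,0)]: 1 ply

p1 X@[(0,0,3,0)]: h2:-1[(0,0,2,0)]-1 h2:-2[(0,0,1,0)]-1 h2:-3[(0,0,0,0)]+1*
p2 O@[(0,0,0,0)] terminal -1; root [(0,0,3,0)] d10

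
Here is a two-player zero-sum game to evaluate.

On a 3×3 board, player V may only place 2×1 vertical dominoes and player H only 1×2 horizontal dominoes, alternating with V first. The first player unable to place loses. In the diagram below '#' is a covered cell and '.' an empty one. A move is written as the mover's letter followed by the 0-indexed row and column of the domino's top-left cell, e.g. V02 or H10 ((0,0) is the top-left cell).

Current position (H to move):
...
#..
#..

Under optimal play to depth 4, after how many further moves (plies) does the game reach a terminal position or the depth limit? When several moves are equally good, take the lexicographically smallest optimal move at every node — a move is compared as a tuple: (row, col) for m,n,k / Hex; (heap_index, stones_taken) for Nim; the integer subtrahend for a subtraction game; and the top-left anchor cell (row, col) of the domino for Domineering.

[.../#../#..] H move#1: H00:-1/##./#../#.., H01:-1/.##/#../#.., H11:+1/.../###/#..*, H21:-1/.../#../###
[.../###/#..] end (terminal -1, V#2); searched .../#../#.. to 4

PV length from [.../#../#..]: 1 ply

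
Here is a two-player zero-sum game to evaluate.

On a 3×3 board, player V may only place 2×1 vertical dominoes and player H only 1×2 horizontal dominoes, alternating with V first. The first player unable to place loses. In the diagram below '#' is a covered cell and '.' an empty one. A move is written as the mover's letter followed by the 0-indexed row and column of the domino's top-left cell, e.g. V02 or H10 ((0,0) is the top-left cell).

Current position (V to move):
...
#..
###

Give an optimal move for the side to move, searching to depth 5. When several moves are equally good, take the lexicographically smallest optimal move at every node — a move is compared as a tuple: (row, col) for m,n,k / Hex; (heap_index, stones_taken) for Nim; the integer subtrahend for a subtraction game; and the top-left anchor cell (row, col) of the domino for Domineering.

p1 V@[.../#../###]: V01[.#./##./###]+1* V02[..#/#.#/###]-1
p2 H@[.#./##./###] terminal -1; root [.../#../###] d5

V's best at [.../#../###]: V01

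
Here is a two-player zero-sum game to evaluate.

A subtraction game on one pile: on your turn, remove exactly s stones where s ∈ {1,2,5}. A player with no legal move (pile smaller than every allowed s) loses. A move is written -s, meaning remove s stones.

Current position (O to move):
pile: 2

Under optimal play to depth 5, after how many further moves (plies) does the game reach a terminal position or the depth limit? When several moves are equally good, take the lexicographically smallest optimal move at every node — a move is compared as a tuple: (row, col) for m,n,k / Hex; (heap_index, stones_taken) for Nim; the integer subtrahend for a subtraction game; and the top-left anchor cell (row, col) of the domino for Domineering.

ply 1, O at 2 | -1=-1→1; -2=+1→0*
ply 2: 0 is terminal -1 (X); from 2 depth 5

PV length from [2]: 1 ply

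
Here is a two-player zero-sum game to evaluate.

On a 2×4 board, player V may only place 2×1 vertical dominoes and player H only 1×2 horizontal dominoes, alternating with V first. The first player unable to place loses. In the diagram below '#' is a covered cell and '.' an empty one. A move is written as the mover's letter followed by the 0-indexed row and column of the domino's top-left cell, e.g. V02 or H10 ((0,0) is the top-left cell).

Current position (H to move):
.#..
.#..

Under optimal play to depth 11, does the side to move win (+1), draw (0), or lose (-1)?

[.#../.#..] H move#1: H02:+1/.###/.#..*, H12:+1/.#../.###
[.###/.#..] V move#2: V00:-1/####/##..*
[####/##..] H move#3: H12:+1/####/####*
[####/####] end (terminal -1, V#4); searched .#../.#.. to 11

value(.#../.#.., H) = +1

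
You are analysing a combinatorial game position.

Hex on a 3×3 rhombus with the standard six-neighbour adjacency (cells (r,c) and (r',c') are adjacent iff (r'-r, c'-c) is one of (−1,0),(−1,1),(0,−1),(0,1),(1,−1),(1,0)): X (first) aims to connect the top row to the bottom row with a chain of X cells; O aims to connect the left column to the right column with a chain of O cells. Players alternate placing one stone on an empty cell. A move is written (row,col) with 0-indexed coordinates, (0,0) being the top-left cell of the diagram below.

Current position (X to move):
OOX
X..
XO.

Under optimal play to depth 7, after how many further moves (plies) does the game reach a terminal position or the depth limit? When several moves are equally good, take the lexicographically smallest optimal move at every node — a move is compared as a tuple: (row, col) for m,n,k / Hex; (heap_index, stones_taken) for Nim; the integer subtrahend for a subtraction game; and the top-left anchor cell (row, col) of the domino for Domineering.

PV length from [OOX/X../XO.]: 1 ply

ply 1, X at OOX/X../XO. | (1,1)=+1→OOX/XX./XO.*; (1,2)=+1→OOX/X.X/XO.; (2,2)=+1→OOX/X../XOX
ply 2: OOX/XX./XO. is terminal -1 (O); from OOX/X../XO. depth 7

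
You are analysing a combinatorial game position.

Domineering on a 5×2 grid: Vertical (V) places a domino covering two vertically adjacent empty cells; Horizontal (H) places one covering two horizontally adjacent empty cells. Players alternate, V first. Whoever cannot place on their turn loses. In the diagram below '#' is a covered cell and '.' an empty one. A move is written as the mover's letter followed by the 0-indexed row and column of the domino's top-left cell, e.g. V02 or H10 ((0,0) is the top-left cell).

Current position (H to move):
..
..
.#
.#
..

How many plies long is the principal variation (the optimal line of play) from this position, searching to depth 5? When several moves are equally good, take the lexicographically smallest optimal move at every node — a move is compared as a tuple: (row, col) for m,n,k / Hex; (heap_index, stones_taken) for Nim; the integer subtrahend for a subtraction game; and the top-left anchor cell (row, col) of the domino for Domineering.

[../../.#/.#/..] H move#1: H00:+1/##/../.#/.#/..*, H10:+1/../##/.#/.#/.., H40:-1/../../.#/.#/##
[##/../.#/.#/..] V move#2: V10:-1/##/#./##/.#/..*, V20:-1/##/../##/##/.., V30:-1/##/../.#/##/#.
[##/#./##/.#/..] H move#3: H40:+1/##/#./##/.#/##*
[##/#./##/.#/##] end (terminal -1, V#4); searched ../../.#/.#/.. to 5

PV length from [../../.#/.#/..]: 3 plies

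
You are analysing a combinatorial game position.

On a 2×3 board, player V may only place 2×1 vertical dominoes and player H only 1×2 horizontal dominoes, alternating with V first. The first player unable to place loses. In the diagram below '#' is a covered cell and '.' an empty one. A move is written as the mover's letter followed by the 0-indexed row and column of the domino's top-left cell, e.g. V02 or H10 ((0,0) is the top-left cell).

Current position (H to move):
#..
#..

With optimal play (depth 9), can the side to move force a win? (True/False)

[#../#..] H move#1: H01:+1/###/#..*, H11:+1/#../###
[###/#..] end (terminal -1, V#2); searched #../#.. to 9

H winning at [#../#..]: True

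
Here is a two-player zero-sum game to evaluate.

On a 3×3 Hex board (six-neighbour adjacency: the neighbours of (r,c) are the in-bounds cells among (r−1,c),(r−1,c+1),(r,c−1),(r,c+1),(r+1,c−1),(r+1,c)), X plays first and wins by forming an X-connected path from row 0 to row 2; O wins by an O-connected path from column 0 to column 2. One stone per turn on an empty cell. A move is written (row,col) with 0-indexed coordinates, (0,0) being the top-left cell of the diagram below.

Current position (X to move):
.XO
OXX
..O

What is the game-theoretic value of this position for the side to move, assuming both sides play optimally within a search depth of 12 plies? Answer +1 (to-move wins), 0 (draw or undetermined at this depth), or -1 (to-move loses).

value(.XO/OXX/..O, X) = +1

p1 X@[.XO/OXX/..O]: (0,0)[XXO/OXX/..O]+1* (2,0)[.XO/OXX/X.O]+1 (2,1)[.XO/OXX/.XO]+1
p2 O@[XXO/OXX/..O]: (2,0)[XXO/OXX/O.O]-1* (2,1)[XXO/OXX/.OO]-1
p3 X@[XXO/OXX/O.O]: (2,1)[XXO/OXX/OXO]+1*
p4 O@[XXO/OXX/OXO] terminal -1; root [.XO/OXX/..O] d12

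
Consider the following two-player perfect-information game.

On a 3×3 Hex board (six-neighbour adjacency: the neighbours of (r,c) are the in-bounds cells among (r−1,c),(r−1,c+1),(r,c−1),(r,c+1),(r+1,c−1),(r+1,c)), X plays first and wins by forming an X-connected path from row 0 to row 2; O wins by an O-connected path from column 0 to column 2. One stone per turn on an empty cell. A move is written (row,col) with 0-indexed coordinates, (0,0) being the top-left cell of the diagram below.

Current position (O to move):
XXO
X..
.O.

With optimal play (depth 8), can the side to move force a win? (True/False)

[XXO/X../.O.] O move#1: (1,1):-1/XXO/XO./.O., (1,2):-1/XXO/X.O/.O., (2,0):+1/XXO/X../OO.*, (2,2):-1/XXO/X../.OO
[XXO/X../OO.] X move#2: (1,1):-1/XXO/XX./OO.*, (1,2):-1/XXO/X.X/OO., (2,2):-1/XXO/X../OOX
[XXO/XX./OO.] O move#3: (1,2):+1/XXO/XXO/OO.*, (2,2):+1/XXO/XX./OOO
[XXO/XXO/OO.] end (terminal -1, X#4); searched XXO/X../.O. to 8

O winning at [XXO/X../.O.]: True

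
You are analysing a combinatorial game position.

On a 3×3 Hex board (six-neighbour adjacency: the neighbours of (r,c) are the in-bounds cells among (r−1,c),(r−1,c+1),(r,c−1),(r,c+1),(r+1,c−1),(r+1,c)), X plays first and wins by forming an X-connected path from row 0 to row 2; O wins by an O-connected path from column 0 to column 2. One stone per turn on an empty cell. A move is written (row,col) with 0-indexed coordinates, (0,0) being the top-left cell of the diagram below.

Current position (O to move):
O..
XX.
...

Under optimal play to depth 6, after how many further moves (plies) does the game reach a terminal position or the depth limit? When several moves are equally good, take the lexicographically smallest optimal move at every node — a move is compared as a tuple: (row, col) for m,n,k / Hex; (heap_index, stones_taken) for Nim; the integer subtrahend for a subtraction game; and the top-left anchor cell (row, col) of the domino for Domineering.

PV length from [O../XX./...]: 4 plies

p1 O@[O../XX./...]: (0,1)[OO./XX./...]-1* (0,2)[O.O/XX./...]-1 (1,2)[O../XXO/...]-1 (2,0)[O../XX./O..]-1 (2,1)[O../XX./.O.]-1 (2,2)[O../XX./..O]-1
p2 X@[OO./XX./...]: (0,2)[OOX/XX./...]+1* (1,2)[OO./XXX/...]-1 (2,0)[OO./XX./X..]-1 (2,1)[OO./XX./.X.]-1 (2,2)[OO./XX./..X]-1
p3 O@[OOX/XX./...]: (1,2)[OOX/XXO/...]-1* (2,0)[OOX/XX./O..]-1 (2,1)[OOX/XX./.O.]-1 (2,2)[OOX/XX./..O]-1
p4 X@[OOX/XXO/...]: (2,0)[OOX/XXO/X..]+1* (2,1)[OOX/XXO/.X.]+1 (2,2)[OOX/XXO/..X]+1
p5 O@[OOX/XXO/X..] terminal -1; root [O../XX./...] d6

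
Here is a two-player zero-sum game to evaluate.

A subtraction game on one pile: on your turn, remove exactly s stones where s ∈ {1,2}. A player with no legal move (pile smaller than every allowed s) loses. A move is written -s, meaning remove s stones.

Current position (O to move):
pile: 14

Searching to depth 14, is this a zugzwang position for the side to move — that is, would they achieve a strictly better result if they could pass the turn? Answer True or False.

ply 1, O at 14 | -1=-1→13; -2=+1→12*
ply 2, X at 12 | -1=-1→11*; -2=-1→10
ply 3, O at 11 | -1=-1→10; -2=+1→9*
ply 4, X at 9 | -1=-1→8*; -2=-1→7
ply 5, O at 8 | -1=-1→7; -2=+1→6*
ply 6, X at 6 | -1=-1→5*; -2=-1→4
ply 7, O at 5 | -1=-1→4; -2=+1→3*
ply 8, X at 3 | -1=-1→2*; -2=-1→1
ply 9, O at 2 | -1=-1→1; -2=+1→0*
ply 10: 0 is terminal -1 (X); from 14 depth 14
pass branch (X moves first from the same position):
  | ply 1, X at 14 | -1=-1→13; -2=+1→12*
  | ply 2, O at 12 | -1=-1→11*; -2=-1→10
  | ply 3, X at 11 | -1=-1→10; -2=+1→9*
  | ply 4, O at 9 | -1=-1→8*; -2=-1→7
  | ply 5, X at 8 | -1=-1→7; -2=+1→6*
  | ply 6, O at 6 | -1=-1→5*; -2=-1→4
  | ply 7, X at 5 | -1=-1→4; -2=+1→3*
  | ply 8, O at 3 | -1=-1→2*; -2=-1→1
  | ply 9, X at 2 | -1=-1→1; -2=+1→0*
  | ply 10: 0 is terminal -1 (O); from 14 depth 14
O moving scores +1; O passing scores -1

zugzwang(14, O) = False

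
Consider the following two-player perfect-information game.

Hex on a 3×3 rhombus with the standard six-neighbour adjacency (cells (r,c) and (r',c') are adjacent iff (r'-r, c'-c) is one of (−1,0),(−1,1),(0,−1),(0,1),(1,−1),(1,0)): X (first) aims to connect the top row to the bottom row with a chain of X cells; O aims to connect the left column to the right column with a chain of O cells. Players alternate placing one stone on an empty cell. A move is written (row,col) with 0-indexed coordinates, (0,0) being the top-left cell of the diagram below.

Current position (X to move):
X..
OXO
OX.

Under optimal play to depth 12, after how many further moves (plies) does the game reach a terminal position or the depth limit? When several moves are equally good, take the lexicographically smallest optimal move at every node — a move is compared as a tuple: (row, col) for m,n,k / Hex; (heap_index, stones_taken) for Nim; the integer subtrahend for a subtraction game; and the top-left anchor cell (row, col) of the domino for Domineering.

PV length from [X../OXO/OX.]: 1 ply

[X../OXO/OX.] X move#1: (0,1):+1/XX./OXO/OX.*, (0,2):+1/X.X/OXO/OX., (2,2):+1/X../OXO/OXX
[XX./OXO/OX.] end (terminal -1, O#2); searched X../OXO/OX. to 12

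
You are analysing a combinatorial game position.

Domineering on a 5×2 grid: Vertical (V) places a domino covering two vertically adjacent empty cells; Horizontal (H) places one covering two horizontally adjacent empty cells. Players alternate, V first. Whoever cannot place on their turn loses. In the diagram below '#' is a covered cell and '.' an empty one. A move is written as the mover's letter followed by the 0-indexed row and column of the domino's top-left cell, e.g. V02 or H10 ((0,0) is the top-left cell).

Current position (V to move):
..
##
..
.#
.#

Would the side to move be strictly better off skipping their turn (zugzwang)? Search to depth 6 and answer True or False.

[../##/../.#/.#] V move#1: V20:-1/../##/#./##/.#*, V30:-1/../##/../##/##
[../##/#./##/.#] H move#2: H00:+1/##/##/#./##/.#*
[##/##/#./##/.#] end (terminal -1, V#3); searched ../##/../.#/.# to 6
suppose V passes — search the same position with H to move:
pass> [../##/../.#/.#] H move#1: H00:-1/##/##/../.#/.#, H20:+1/../##/##/.#/.#*
pass> [../##/##/.#/.#] V move#2: V30:-1/../##/##/##/##*
pass> [../##/##/##/##] H move#3: H00:+1/##/##/##/##/##*
pass> [##/##/##/##/##] end (terminal -1, V#4); searched ../##/../.#/.# to 6
for V: play -1, pass -1

zugzwang(../##/../.#/.#, V) = False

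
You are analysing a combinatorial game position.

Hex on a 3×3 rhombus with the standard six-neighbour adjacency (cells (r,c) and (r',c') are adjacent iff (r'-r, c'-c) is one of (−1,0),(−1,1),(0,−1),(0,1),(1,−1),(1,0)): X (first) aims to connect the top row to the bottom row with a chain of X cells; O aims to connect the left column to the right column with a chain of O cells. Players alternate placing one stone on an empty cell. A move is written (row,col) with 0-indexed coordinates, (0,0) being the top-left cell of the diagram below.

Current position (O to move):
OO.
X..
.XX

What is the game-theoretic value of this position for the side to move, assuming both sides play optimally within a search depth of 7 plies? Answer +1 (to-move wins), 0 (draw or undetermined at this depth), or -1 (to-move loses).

value(OO./X../.XX, O) = +1

p1 O@[OO./X../.XX]: (0,2)[OOO/X../.XX]+1* (1,1)[OO./XO./.XX]+1 (1,2)[OO./X.O/.XX]+1 (2,0)[OO./X../OXX]-1
p2 X@[OOO/X../.XX] terminal -1; root [OO./X../.XX] d7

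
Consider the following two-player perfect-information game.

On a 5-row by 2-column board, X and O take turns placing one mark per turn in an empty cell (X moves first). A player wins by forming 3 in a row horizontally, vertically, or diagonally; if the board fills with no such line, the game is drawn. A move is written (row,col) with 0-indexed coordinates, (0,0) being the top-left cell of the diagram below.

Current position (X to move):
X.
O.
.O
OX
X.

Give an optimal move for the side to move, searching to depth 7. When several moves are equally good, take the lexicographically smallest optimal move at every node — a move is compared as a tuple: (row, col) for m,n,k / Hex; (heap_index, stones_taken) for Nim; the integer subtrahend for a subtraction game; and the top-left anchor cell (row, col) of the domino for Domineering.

p1 X@[X./O./.O/OX/X.]: (0,1)[XX/O./.O/OX/X.]-1 (1,1)[X./OX/.O/OX/X.]-1 (2,0)[X./O./XO/OX/X.]+0* (4,1)[X./O./.O/OX/XX]-1
p2 O@[X./O./XO/OX/X.]: (0,1)[XO/O./XO/OX/X.]+0* (1,1)[X./OO/XO/OX/X.]+0 (4,1)[X./O./XO/OX/XO]+0
p3 X@[XO/O./XO/OX/X.]: (1,1)[XO/OX/XO/OX/X.]+0* (4,1)[XO/O./XO/OX/XX]-1
p4 O@[XO/OX/XO/OX/X.]: (4,1)[XO/OX/XO/OX/XO]+0*
p5 X@[XO/OX/XO/OX/XO] terminal +0; root [X./O./.O/OX/X.] d7

X's best at [X./O./.O/OX/X.]: (2,0)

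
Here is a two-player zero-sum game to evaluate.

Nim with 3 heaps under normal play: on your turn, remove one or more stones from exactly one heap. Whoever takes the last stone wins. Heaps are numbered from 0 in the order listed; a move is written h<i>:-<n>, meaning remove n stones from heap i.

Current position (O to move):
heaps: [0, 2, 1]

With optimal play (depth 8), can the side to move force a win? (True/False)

O winning at [(0,2,1)]: True

p1 O@[(0,2,1)]: h1:-1[(0,1,1)]+1* h1:-2[(0,0,1)]-1 h2:-1[(0,2,0)]-1
p2 X@[(0,1,1)]: h1:-1[(0,0,1)]-1* h2:-1[(0,1,0)]-1
p3 O@[(0,0,1)]: h2:-1[(0,0,0)]+1*
p4 X@[(0,0,0)] terminal -1; root [(0,2,1)] d8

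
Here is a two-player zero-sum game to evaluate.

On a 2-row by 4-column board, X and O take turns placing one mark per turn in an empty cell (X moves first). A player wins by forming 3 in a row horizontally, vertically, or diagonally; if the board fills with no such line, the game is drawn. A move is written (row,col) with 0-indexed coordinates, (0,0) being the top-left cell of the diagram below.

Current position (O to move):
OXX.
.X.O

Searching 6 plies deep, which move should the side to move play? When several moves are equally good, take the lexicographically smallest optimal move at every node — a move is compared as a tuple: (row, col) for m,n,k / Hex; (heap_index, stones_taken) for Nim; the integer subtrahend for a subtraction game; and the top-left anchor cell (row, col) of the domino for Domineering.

p1 O@[OXX./.X.O]: (0,3)[OXXO/.X.O]+0* (1,0)[OXX./OX.O]-1 (1,2)[OXX./.XOO]-1
p2 X@[OXXO/.X.O]: (1,0)[OXXO/XX.O]+0* (1,2)[OXXO/.XXO]+0
p3 O@[OXXO/XX.O]: (1,2)[OXXO/XXOO]+0*
p4 X@[OXXO/XXOO] terminal +0; root [OXX./.X.O] d6

O's best at [OXX./.X.O]: (0,3)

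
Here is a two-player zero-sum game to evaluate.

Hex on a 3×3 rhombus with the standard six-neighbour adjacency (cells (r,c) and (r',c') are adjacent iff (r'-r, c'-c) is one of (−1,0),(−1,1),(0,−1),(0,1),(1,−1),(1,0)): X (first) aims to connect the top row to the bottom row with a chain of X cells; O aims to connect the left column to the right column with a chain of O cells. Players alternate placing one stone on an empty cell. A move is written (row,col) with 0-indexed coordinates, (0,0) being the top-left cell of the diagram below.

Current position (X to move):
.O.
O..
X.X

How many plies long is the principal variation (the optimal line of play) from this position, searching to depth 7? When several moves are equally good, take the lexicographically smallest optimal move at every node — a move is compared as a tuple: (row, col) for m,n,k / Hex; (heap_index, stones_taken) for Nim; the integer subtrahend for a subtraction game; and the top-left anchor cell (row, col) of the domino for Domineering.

p1 X@[.O./O../X.X]: (0,0)[XO./O../X.X]-1 (0,2)[.OX/O../X.X]+1* (1,1)[.O./OX./X.X]-1 (1,2)[.O./O.X/X.X]-1 (2,1)[.O./O../XXX]-1
p2 O@[.OX/O../X.X]: (0,0)[OOX/O../X.X]-1* (1,1)[.OX/OO./X.X]-1 (1,2)[.OX/O.O/X.X]-1 (2,1)[.OX/O../XOX]-1
p3 X@[OOX/O../X.X]: (1,1)[OOX/OX./X.X]+1* (1,2)[OOX/O.X/X.X]+1 (2,1)[OOX/O../XXX]+1
p4 O@[OOX/OX./X.X] terminal -1; root [.O./O../X.X] d7

PV length from [.O./O../X.X]: 3 plies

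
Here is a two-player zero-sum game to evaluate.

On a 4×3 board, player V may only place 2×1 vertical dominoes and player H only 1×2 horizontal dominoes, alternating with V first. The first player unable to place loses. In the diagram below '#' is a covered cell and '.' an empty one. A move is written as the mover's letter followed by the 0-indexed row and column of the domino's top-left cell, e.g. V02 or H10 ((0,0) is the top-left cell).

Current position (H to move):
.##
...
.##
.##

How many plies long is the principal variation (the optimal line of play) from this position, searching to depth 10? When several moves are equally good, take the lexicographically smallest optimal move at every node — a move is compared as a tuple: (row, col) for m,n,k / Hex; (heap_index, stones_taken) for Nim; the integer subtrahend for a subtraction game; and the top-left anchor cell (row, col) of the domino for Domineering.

ply 1, H at .##/.../.##/.## | H10=-1→.##/##./.##/.##*; H11=-1→.##/.##/.##/.##
ply 2, V at .##/##./.##/.## | V20=+1→.##/##./###/###*
ply 3: .##/##./###/### is terminal -1 (H); from .##/.../.##/.## depth 10

PV length from [.##/.../.##/.##]: 2 plies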